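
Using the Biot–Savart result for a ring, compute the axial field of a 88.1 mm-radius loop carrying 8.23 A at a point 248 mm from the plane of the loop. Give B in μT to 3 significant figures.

On the axis of a circular loop, B = μ₀IR² / [2(R²+z²)^(3/2)].
R² + z² = (0.0881)² + (0.248)² = 0.06927 m², and (R²+z²)^(3/2) = 1.82×10⁻² m³.
B = (4π×10⁻⁷ × 8.23 × 0.007762) / (2 × 1.82×10⁻²) = 2.20×10⁻⁶ T.

B ≈ 2.20 μT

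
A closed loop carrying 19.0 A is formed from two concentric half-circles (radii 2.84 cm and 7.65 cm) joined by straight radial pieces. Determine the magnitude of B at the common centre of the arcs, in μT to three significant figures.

B ≈ 132 μT

The radial connectors point toward the centre, so dl × r̂ = 0 and they contribute nothing.
Each semicircle gives μ₀I/(4R): inner arc 2.10×10⁻⁴ T, outer arc 7.80×10⁻⁵ T.
The two arcs carry current in opposite angular senses, so their fields oppose: B = |2.10×10⁻⁴ − 7.80×10⁻⁵| = 1.32×10⁻⁴ T.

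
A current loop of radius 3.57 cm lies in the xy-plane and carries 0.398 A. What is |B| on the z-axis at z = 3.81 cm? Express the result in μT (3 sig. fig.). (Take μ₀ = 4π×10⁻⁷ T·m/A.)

On the axis of a circular loop, B = μ₀IR² / [2(R²+z²)^(3/2)].
R² + z² = (0.0357)² + (0.0381)² = 0.002726 m², and (R²+z²)^(3/2) = 1.42×10⁻⁴ m³.
B = (4π×10⁻⁷ × 0.398 × 0.001274) / (2 × 1.42×10⁻⁴) = 2.24×10⁻⁶ T.

B ≈ 2.24 μT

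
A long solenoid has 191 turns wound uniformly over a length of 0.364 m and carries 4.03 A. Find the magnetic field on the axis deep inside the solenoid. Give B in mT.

Inside a long solenoid, B = μ₀nI with n = 524.7 turns/m.
B = 4π×10⁻⁷ × 524.7 × 4.03 = 2.66×10⁻³ T.

B ≈ 2.66 mT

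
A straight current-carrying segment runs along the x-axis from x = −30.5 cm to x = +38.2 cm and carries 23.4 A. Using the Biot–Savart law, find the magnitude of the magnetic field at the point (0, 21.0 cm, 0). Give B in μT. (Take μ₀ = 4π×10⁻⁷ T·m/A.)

B ≈ 18.9 μT

For a finite straight segment, B = (μ₀I/4πd)(sinθ₁ + sinθ₂), where θ₁, θ₂ are the angles from the perpendicular to each end.
The perpendicular distance is d = 0.21 m; the end-offsets along the wire are a = 0.305 m and b = 0.382 m.
sinθ₁ = 0.305/√(0.305²+0.21²) = 0.8236; sinθ₂ = 0.382/√(0.382²+0.21²) = 0.8763.
B = (4π×10⁻⁷ × 23.4) / (4π × 0.21) × (0.8236 + 0.8763) = 1.89×10⁻⁵ T.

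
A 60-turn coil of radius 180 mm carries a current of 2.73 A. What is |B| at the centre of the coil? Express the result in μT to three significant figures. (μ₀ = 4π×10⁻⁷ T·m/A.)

For an N-turn flat coil, B = Nμ₀I/(2R) with R = 0.18 m.
B = 60 × 9.53×10⁻⁶ T = 5.72×10⁻⁴ T.

B ≈ 572 μT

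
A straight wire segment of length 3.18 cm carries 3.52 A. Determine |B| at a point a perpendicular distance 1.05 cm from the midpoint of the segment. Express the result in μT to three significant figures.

B ≈ 55.9 μT

For a finite straight segment, B = (μ₀I/4πd)(sinθ₁ + sinθ₂), where θ₁, θ₂ are the angles from the perpendicular to each end.
The perpendicular from the point meets the wire at its midpoint, so each end is L/2 = 0.0159 m away along the wire.
sinθ₁ = 0.0159/√(0.0159²+0.0105²) = 0.8345; sinθ₂ = 0.0159/√(0.0159²+0.0105²) = 0.8345.
B = (4π×10⁻⁷ × 3.52) / (4π × 0.0105) × (0.8345 + 0.8345) = 5.59×10⁻⁵ T.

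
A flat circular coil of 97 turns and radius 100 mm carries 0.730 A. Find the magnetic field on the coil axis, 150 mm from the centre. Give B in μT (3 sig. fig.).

For an N-turn flat coil, B = Nμ₀IR²/[2(R²+z²)^(3/2)] with R = 0.1 m, z = 0.15 m.
B = 97 × 7.83×10⁻⁷ T = 7.59×10⁻⁵ T.

B ≈ 75.9 μT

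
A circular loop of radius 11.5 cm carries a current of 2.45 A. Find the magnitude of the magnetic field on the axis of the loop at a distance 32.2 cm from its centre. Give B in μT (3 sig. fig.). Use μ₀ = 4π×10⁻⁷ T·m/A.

B ≈ 0.509 μT

On the axis of a circular loop, B = μ₀IR² / [2(R²+z²)^(3/2)].
R² + z² = (0.115)² + (0.322)² = 0.1169 m², and (R²+z²)^(3/2) = 4.00×10⁻² m³.
B = (4π×10⁻⁷ × 2.45 × 0.01323) / (2 × 4.00×10⁻²) = 5.09×10⁻⁷ T.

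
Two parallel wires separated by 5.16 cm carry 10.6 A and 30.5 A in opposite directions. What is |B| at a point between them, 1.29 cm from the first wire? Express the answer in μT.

B ≈ 322 μT

Each long wire gives B = μ₀I/(2πd). Distances are d₁ = 0.0129 m and d₂ = 0.0387 m.
B₁ = 1.64×10⁻⁴ T, B₂ = 1.58×10⁻⁴ T.
Between antiparallel currents both contributions point the same way, so they add. B = B₁ + B₂ = 1.64×10⁻⁴ + 1.58×10⁻⁴ = 3.22×10⁻⁴ T.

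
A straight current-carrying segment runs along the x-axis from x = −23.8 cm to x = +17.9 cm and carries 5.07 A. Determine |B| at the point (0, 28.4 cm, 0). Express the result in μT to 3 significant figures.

For a finite straight segment, B = (μ₀I/4πd)(sinθ₁ + sinθ₂), where θ₁, θ₂ are the angles from the perpendicular to each end.
The perpendicular distance is d = 0.284 m; the end-offsets along the wire are a = 0.238 m and b = 0.179 m.
sinθ₁ = 0.238/√(0.238²+0.284²) = 0.6423; sinθ₂ = 0.179/√(0.179²+0.284²) = 0.5332.
B = (4π×10⁻⁷ × 5.07) / (4π × 0.284) × (0.6423 + 0.5332) = 2.10×10⁻⁶ T.

B ≈ 2.10 μT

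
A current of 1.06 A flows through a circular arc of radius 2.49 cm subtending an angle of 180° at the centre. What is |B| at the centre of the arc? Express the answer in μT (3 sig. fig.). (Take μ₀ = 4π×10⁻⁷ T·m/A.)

B ≈ 13.4 μT

The Biot–Savart field of a circular arc at its centre is B = μ₀Iφ/(4πR), with φ = 3.142 rad.
B = (4π×10⁻⁷ × 1.06 × 3.142) / (4π × 0.0249) = 1.34×10⁻⁵ T.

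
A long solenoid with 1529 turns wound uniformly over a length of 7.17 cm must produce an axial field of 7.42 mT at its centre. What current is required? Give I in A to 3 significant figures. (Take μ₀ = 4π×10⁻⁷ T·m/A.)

Inside a long solenoid B = μ₀nI with n = 2.132×10⁴ m⁻¹, so I = B/(μ₀n).
I = 7.42×10⁻³ / (4π×10⁻⁷ × 2.132×10⁴) = 0.277 A.

I ≈ 0.277 A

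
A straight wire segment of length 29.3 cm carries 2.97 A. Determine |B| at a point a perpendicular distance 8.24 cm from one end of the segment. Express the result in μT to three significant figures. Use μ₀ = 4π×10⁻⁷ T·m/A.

For a finite straight segment, B = (μ₀I/4πd)(sinθ₁ + sinθ₂), where θ₁, θ₂ are the angles from the perpendicular to each end.
The perpendicular foot is at one end, so the two end-offsets along the wire are 0 and L = 0.293 m.
sinθ₁ = 0/√(0²+0.0824²) = 0.0000; sinθ₂ = 0.293/√(0.293²+0.0824²) = 0.9627.
B = (4π×10⁻⁷ × 2.97) / (4π × 0.0824) × (0.0000 + 0.9627) = 3.47×10⁻⁶ T.

B ≈ 3.47 μT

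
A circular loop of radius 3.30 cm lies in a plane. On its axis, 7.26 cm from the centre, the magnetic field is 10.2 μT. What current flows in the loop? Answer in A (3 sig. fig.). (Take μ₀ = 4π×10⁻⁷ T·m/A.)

On the axis of a loop, B = μ₀IR²/[2(R²+z²)^(3/2)], so I = 2B(R²+z²)^(3/2)/(μ₀R²).
R² + z² = 0.001089 + 0.005271 = 0.00636 m²; raised to 3/2 gives 5.07×10⁻⁴ m³.
I = 2 × 1.02×10⁻⁵ × 5.07×10⁻⁴ / (1.26×10⁻⁶ × 0.001089) = 7.56 A.

I ≈ 7.56 A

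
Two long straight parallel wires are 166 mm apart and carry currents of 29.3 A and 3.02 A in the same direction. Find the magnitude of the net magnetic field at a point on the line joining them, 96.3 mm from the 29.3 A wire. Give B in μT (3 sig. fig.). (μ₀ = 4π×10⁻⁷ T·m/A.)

Each long wire gives B = μ₀I/(2πd). Distances are d₁ = 0.0963 m and d₂ = 0.0697 m.
B₁ = 6.09×10⁻⁵ T, B₂ = 8.67×10⁻⁶ T.
Between parallel currents the two contributions point in opposite directions, so they subtract. B = |B₁ − B₂| = |6.09×10⁻⁵ − 8.67×10⁻⁶| = 5.22×10⁻⁵ T.

B ≈ 52.2 μT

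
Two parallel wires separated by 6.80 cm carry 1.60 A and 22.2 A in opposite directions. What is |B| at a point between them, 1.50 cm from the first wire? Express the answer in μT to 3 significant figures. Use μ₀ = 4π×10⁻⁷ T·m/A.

B ≈ 105 μT

Each long wire gives B = μ₀I/(2πd). Distances are d₁ = 0.015 m and d₂ = 0.053 m.
B₁ = 2.13×10⁻⁵ T, B₂ = 8.38×10⁻⁵ T.
Between antiparallel currents both contributions point the same way, so they add. B = B₁ + B₂ = 2.13×10⁻⁵ + 8.38×10⁻⁵ = 1.05×10⁻⁴ T.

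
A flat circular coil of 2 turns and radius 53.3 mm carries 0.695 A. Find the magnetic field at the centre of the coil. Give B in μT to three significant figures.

For an N-turn flat coil, B = Nμ₀I/(2R) with R = 0.0533 m.
B = 2 × 8.19×10⁻⁶ T = 1.64×10⁻⁵ T.

B ≈ 16.4 μT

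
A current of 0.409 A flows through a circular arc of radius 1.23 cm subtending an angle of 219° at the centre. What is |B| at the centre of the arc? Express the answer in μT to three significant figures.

The Biot–Savart field of a circular arc at its centre is B = μ₀Iφ/(4πR), with φ = 3.822 rad.
B = (4π×10⁻⁷ × 0.409 × 3.822) / (4π × 0.0123) = 1.27×10⁻⁵ T.

B ≈ 12.7 μT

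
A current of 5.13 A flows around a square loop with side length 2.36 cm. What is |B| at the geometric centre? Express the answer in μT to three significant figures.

Each side is a finite straight segment at perpendicular distance d = a/(2 tan(π/4)) = 0.0118 m from the centre, with end-angles ±π/4.
One side contributes B₁ = (μ₀I/4πd)·2 sin(π/4) = 6.15×10⁻⁵ T.
All 4 sides add in the same direction: B = 4 × 6.15×10⁻⁵ = 2.46×10⁻⁴ T.

B ≈ 246 μT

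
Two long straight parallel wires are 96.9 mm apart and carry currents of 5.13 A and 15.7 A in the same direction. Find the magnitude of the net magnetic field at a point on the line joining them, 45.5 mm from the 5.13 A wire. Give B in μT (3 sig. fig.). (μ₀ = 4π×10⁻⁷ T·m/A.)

Each long wire gives B = μ₀I/(2πd). Distances are d₁ = 0.0455 m and d₂ = 0.0514 m.
B₁ = 2.25×10⁻⁵ T, B₂ = 6.11×10⁻⁵ T.
Between parallel currents the two contributions point in opposite directions, so they subtract. B = |B₁ − B₂| = |2.25×10⁻⁵ − 6.11×10⁻⁵| = 3.85×10⁻⁵ T.

B ≈ 38.5 μT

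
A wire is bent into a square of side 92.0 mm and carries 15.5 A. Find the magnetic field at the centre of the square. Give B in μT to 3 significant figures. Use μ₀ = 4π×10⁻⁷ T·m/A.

B ≈ 191 μT

Each side is a finite straight segment at perpendicular distance d = a/(2 tan(π/4)) = 0.046 m from the centre, with end-angles ±π/4.
One side contributes B₁ = (μ₀I/4πd)·2 sin(π/4) = 4.77×10⁻⁵ T.
All 4 sides add in the same direction: B = 4 × 4.77×10⁻⁵ = 1.91×10⁻⁴ T.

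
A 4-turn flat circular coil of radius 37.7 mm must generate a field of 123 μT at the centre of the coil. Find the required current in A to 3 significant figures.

I ≈ 1.85 A

For an N-turn coil, B = Nμ₀I/(2R) with R = 0.0377 m, so I = 2RB/(Nμ₀) = 2 × 0.0377 × 1.23×10⁻⁴ / (4 × 4π×10⁻⁷) = 1.85 A.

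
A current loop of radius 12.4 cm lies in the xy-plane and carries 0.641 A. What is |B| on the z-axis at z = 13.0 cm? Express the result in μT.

On the axis of a circular loop, B = μ₀IR² / [2(R²+z²)^(3/2)].
R² + z² = (0.124)² + (0.13)² = 0.03228 m², and (R²+z²)^(3/2) = 5.80×10⁻³ m³.
B = (4π×10⁻⁷ × 0.641 × 0.01538) / (2 × 5.80×10⁻³) = 1.07×10⁻⁶ T.

B ≈ 1.07 μT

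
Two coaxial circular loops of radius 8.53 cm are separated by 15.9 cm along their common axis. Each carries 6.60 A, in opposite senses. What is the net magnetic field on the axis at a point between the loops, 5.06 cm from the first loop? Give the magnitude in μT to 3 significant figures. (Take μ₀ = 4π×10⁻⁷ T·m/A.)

Each loop contributes B = μ₀IR²/[2(R²+z²)^(3/2)] on the axis, with z measured from that loop.
Loop 1 (z = 0.0506 m): B₁ = 3.09×10⁻⁵ T. Loop 2 (z = 0.1084 m): B₂ = 1.15×10⁻⁵ T.
The fields oppose: B = |B₁ − B₂| = 1.94×10⁻⁵ T.

B ≈ 19.4 μT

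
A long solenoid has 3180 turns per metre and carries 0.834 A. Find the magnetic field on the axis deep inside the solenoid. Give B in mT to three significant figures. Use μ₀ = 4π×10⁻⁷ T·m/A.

B ≈ 3.33 mT

Inside a long solenoid, B = μ₀nI with n = 3180 turns/m.
B = 4π×10⁻⁷ × 3180 × 0.834 = 3.33×10⁻³ T.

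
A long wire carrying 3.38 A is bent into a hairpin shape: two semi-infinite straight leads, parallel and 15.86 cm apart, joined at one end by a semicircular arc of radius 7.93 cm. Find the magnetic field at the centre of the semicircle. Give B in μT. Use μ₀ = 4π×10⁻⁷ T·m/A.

The semicircular arc contributes B_arc = μ₀I·π/(4πR) = μ₀I/(4R) = 1.34×10⁻⁵ T.
Each semi-infinite lead is at perpendicular distance R = 0.0793 m from the centre, with the perpendicular foot at its near end, so it contributes μ₀I/(4πR); both point the same way, together 8.52×10⁻⁶ T.
Arc and leads all point the same direction: B = 1.34×10⁻⁵ + 8.52×10⁻⁶ = 2.19×10⁻⁵ T.

B ≈ 21.9 μT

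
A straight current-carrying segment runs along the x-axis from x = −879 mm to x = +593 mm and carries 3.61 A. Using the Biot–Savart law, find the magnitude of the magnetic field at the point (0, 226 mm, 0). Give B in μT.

For a finite straight segment, B = (μ₀I/4πd)(sinθ₁ + sinθ₂), where θ₁, θ₂ are the angles from the perpendicular to each end.
The perpendicular distance is d = 0.226 m; the end-offsets along the wire are a = 0.879 m and b = 0.593 m.
sinθ₁ = 0.879/√(0.879²+0.226²) = 0.9685; sinθ₂ = 0.593/√(0.593²+0.226²) = 0.9344.
B = (4π×10⁻⁷ × 3.61) / (4π × 0.226) × (0.9685 + 0.9344) = 3.04×10⁻⁶ T.

B ≈ 3.04 μT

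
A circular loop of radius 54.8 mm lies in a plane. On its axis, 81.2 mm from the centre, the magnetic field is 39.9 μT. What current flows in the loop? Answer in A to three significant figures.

On the axis of a loop, B = μ₀IR²/[2(R²+z²)^(3/2)], so I = 2B(R²+z²)^(3/2)/(μ₀R²).
R² + z² = 0.003003 + 0.006593 = 0.009596 m²; raised to 3/2 gives 9.40×10⁻⁴ m³.
I = 2 × 3.99×10⁻⁵ × 9.40×10⁻⁴ / (1.26×10⁻⁶ × 0.003003) = 19.9 A.

I ≈ 19.9 A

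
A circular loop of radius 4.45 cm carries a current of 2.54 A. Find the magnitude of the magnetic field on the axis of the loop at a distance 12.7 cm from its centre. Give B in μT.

On the axis of a circular loop, B = μ₀IR² / [2(R²+z²)^(3/2)].
R² + z² = (0.0445)² + (0.127)² = 0.01811 m², and (R²+z²)^(3/2) = 2.44×10⁻³ m³.
B = (4π×10⁻⁷ × 2.54 × 0.00198) / (2 × 2.44×10⁻³) = 1.30×10⁻⁶ T.

B ≈ 1.30 μT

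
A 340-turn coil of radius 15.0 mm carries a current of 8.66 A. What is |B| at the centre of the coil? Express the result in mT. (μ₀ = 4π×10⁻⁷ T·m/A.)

For an N-turn flat coil, B = Nμ₀I/(2R) with R = 0.015 m.
B = 340 × 3.63×10⁻⁴ T = 0.123 T.

B ≈ 123 mT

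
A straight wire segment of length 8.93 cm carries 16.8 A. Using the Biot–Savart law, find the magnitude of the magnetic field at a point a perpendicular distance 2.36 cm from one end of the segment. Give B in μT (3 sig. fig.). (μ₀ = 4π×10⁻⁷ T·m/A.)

B ≈ 68.8 μT

For a finite straight segment, B = (μ₀I/4πd)(sinθ₁ + sinθ₂), where θ₁, θ₂ are the angles from the perpendicular to each end.
The perpendicular foot is at one end, so the two end-offsets along the wire are 0 and L = 0.0893 m.
sinθ₁ = 0/√(0²+0.0236²) = 0.0000; sinθ₂ = 0.0893/√(0.0893²+0.0236²) = 0.9668.
B = (4π×10⁻⁷ × 16.8) / (4π × 0.0236) × (0.0000 + 0.9668) = 6.88×10⁻⁵ T.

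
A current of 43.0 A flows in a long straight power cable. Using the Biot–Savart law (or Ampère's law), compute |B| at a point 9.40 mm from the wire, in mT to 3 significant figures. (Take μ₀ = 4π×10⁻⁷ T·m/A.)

B ≈ 0.915 mT

For an infinitely long straight wire, B = μ₀I/(2πd).
B = (4π×10⁻⁷ × 43.0) / (2π × 0.0094) = 9.15×10⁻⁴ T.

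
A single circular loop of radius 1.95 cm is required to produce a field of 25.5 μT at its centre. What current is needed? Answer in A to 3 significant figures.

At the centre of a circular loop B = μ₀I/(2R), so I = 2RB/μ₀.
With R = 0.0195 m, I = 2 × 0.0195 × 2.55×10⁻⁵ / (4π×10⁻⁷) = 0.791 A.

I ≈ 0.791 A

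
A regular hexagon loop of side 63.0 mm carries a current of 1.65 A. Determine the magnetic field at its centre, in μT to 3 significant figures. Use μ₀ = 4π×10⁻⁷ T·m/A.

B ≈ 18.1 μT

Each side is a finite straight segment at perpendicular distance d = a/(2 tan(π/6)) = 0.05456 m from the centre, with end-angles ±π/6.
One side contributes B₁ = (μ₀I/4πd)·2 sin(π/6) = 3.02×10⁻⁶ T.
All 6 sides add in the same direction: B = 6 × 3.02×10⁻⁶ = 1.81×10⁻⁵ T.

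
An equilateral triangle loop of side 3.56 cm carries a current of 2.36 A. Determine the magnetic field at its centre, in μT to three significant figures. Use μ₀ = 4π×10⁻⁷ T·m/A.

Each side is a finite straight segment at perpendicular distance d = a/(2 tan(π/3)) = 0.01028 m from the centre, with end-angles ±π/3.
One side contributes B₁ = (μ₀I/4πd)·2 sin(π/3) = 3.98×10⁻⁵ T.
All 3 sides add in the same direction: B = 3 × 3.98×10⁻⁵ = 1.19×10⁻⁴ T.

B ≈ 119 μT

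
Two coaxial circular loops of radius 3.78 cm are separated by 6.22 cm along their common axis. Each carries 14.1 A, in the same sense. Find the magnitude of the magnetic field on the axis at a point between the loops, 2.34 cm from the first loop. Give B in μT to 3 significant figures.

Each loop contributes B = μ₀IR²/[2(R²+z²)^(3/2)] on the axis, with z measured from that loop.
Loop 1 (z = 0.0234 m): B₁ = 1.44×10⁻⁴ T. Loop 2 (z = 0.0388 m): B₂ = 7.96×10⁻⁵ T.
The fields add: B = B₁ + B₂ = 2.24×10⁻⁴ T.

B ≈ 224 μT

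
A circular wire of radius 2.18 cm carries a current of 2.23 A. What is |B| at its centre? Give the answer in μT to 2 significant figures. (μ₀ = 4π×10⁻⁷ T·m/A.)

At the centre of a circular loop the Biot–Savart law gives B = μ₀I/(2R).
B = (4π×10⁻⁷ × 2.23) / (2 × 0.0218) = 6.43×10⁻⁵ T.

B ≈ 64 μT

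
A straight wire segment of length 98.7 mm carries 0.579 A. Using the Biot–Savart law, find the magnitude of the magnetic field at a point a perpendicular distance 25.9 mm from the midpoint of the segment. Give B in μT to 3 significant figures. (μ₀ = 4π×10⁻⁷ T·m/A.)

For a finite straight segment, B = (μ₀I/4πd)(sinθ₁ + sinθ₂), where θ₁, θ₂ are the angles from the perpendicular to each end.
The perpendicular from the point meets the wire at its midpoint, so each end is L/2 = 0.04935 m away along the wire.
sinθ₁ = 0.04935/√(0.04935²+0.0259²) = 0.8855; sinθ₂ = 0.04935/√(0.04935²+0.0259²) = 0.8855.
B = (4π×10⁻⁷ × 0.579) / (4π × 0.0259) × (0.8855 + 0.8855) = 3.96×10⁻⁶ T.

B ≈ 3.96 μT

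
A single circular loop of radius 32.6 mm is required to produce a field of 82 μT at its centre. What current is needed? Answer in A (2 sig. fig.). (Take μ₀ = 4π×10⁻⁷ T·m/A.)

I ≈ 4.3 A

At the centre of a circular loop B = μ₀I/(2R), so I = 2RB/μ₀.
With R = 0.0326 m, I = 2 × 0.0326 × 8.20×10⁻⁵ / (4π×10⁻⁷) = 4.25 A.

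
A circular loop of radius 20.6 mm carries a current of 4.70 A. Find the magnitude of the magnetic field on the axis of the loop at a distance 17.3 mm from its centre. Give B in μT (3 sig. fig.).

On the axis of a circular loop, B = μ₀IR² / [2(R²+z²)^(3/2)].
R² + z² = (0.0206)² + (0.0173)² = 0.0007236 m², and (R²+z²)^(3/2) = 1.95×10⁻⁵ m³.
B = (4π×10⁻⁷ × 4.70 × 0.0004244) / (2 × 1.95×10⁻⁵) = 6.44×10⁻⁵ T.

B ≈ 64.4 μT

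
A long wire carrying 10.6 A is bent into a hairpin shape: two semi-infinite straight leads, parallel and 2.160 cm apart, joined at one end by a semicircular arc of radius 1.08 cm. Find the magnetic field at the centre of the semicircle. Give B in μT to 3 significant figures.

B ≈ 505 μT

The semicircular arc contributes B_arc = μ₀I·π/(4πR) = μ₀I/(4R) = 3.08×10⁻⁴ T.
Each semi-infinite lead is at perpendicular distance R = 0.0108 m from the centre, with the perpendicular foot at its near end, so it contributes μ₀I/(4πR); both point the same way, together 1.96×10⁻⁴ T.
Arc and leads all point the same direction: B = 3.08×10⁻⁴ + 1.96×10⁻⁴ = 5.05×10⁻⁴ T.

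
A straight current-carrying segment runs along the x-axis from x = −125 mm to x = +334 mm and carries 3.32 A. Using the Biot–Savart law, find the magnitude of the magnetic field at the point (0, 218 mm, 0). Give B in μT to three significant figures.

B ≈ 2.03 μT

For a finite straight segment, B = (μ₀I/4πd)(sinθ₁ + sinθ₂), where θ₁, θ₂ are the angles from the perpendicular to each end.
The perpendicular distance is d = 0.218 m; the end-offsets along the wire are a = 0.125 m and b = 0.334 m.
sinθ₁ = 0.125/√(0.125²+0.218²) = 0.4974; sinθ₂ = 0.334/√(0.334²+0.218²) = 0.8374.
B = (4π×10⁻⁷ × 3.32) / (4π × 0.218) × (0.4974 + 0.8374) = 2.03×10⁻⁶ T.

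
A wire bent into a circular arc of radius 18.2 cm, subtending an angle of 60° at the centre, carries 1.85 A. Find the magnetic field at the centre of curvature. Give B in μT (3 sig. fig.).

The Biot–Savart field of a circular arc at its centre is B = μ₀Iφ/(4πR), with φ = 1.047 rad.
B = (4π×10⁻⁷ × 1.85 × 1.047) / (4π × 0.182) = 1.06×10⁻⁶ T.

B ≈ 1.06 μT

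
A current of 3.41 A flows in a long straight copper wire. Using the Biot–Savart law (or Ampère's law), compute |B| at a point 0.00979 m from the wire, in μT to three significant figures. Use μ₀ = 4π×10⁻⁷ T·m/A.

B ≈ 69.7 μT

For an infinitely long straight wire, B = μ₀I/(2πd).
B = (4π×10⁻⁷ × 3.41) / (2π × 0.00979) = 6.97×10⁻⁵ T.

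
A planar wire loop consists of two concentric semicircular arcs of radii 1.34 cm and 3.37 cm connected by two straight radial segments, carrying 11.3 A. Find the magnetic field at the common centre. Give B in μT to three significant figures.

The radial connectors point toward the centre, so dl × r̂ = 0 and they contribute nothing.
Each semicircle gives μ₀I/(4R): inner arc 2.65×10⁻⁴ T, outer arc 1.05×10⁻⁴ T.
The two arcs carry current in opposite angular senses, so their fields oppose: B = |2.65×10⁻⁴ − 1.05×10⁻⁴| = 1.60×10⁻⁴ T.

B ≈ 160 μT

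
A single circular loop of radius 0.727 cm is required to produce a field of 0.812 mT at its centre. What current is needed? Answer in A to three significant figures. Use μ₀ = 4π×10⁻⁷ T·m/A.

At the centre of a circular loop B = μ₀I/(2R), so I = 2RB/μ₀.
With R = 0.00727 m, I = 2 × 0.00727 × 8.12×10⁻⁴ / (4π×10⁻⁷) = 9.40 A.

I ≈ 9.40 A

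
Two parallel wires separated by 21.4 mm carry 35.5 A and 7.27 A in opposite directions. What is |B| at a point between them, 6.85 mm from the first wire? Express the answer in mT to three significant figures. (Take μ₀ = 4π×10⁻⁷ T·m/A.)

Each long wire gives B = μ₀I/(2πd). Distances are d₁ = 0.00685 m and d₂ = 0.01455 m.
B₁ = 1.04×10⁻³ T, B₂ = 9.99×10⁻⁵ T.
Between antiparallel currents both contributions point the same way, so they add. B = B₁ + B₂ = 1.04×10⁻³ + 9.99×10⁻⁵ = 1.14×10⁻³ T.

B ≈ 1.14 mT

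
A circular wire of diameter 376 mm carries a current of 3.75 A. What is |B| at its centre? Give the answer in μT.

At the centre of a circular loop the Biot–Savart law gives B = μ₀I/(2R) (so R = 0.188 m).
B = (4π×10⁻⁷ × 3.75) / (2 × 0.188) = 1.25×10⁻⁵ T.

B ≈ 12.5 μT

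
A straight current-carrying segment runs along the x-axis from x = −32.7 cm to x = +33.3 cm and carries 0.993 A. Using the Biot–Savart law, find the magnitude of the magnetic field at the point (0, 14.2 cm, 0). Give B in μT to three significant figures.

B ≈ 1.28 μT

For a finite straight segment, B = (μ₀I/4πd)(sinθ₁ + sinθ₂), where θ₁, θ₂ are the angles from the perpendicular to each end.
The perpendicular distance is d = 0.142 m; the end-offsets along the wire are a = 0.327 m and b = 0.333 m.
sinθ₁ = 0.327/√(0.327²+0.142²) = 0.9172; sinθ₂ = 0.333/√(0.333²+0.142²) = 0.9199.
B = (4π×10⁻⁷ × 0.993) / (4π × 0.142) × (0.9172 + 0.9199) = 1.28×10⁻⁶ T.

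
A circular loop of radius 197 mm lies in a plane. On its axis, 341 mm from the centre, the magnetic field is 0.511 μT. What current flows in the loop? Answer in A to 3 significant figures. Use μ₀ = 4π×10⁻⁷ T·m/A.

I ≈ 1.28 A

On the axis of a loop, B = μ₀IR²/[2(R²+z²)^(3/2)], so I = 2B(R²+z²)^(3/2)/(μ₀R²).
R² + z² = 0.03881 + 0.1163 = 0.1551 m²; raised to 3/2 gives 6.11×10⁻² m³.
I = 2 × 5.11×10⁻⁷ × 6.11×10⁻² / (1.26×10⁻⁶ × 0.03881) = 1.28 A.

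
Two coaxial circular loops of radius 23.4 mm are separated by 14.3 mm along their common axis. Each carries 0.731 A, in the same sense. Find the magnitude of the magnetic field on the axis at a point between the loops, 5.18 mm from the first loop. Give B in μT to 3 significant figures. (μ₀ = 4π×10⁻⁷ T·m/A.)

B ≈ 34.1 μT

Each loop contributes B = μ₀IR²/[2(R²+z²)^(3/2)] on the axis, with z measured from that loop.
Loop 1 (z = 0.00518 m): B₁ = 1.83×10⁻⁵ T. Loop 2 (z = 0.00912 m): B₂ = 1.59×10⁻⁵ T.
The fields add: B = B₁ + B₂ = 3.41×10⁻⁵ T.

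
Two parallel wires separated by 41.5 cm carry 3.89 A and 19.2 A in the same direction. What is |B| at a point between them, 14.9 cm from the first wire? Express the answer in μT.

B ≈ 9.21 μT

Each long wire gives B = μ₀I/(2πd). Distances are d₁ = 0.149 m and d₂ = 0.266 m.
B₁ = 5.22×10⁻⁶ T, B₂ = 1.44×10⁻⁵ T.
Between parallel currents the two contributions point in opposite directions, so they subtract. B = |B₁ − B₂| = |5.22×10⁻⁶ − 1.44×10⁻⁵| = 9.21×10⁻⁶ T.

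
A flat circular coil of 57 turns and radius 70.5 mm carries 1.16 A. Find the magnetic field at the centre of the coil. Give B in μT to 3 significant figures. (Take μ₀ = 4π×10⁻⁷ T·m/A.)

B ≈ 589 μT

For an N-turn flat coil, B = Nμ₀I/(2R) with R = 0.0705 m.
B = 57 × 1.03×10⁻⁵ T = 5.89×10⁻⁴ T.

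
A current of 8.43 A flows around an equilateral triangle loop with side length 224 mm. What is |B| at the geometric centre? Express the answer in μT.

B ≈ 67.7 μT

Each side is a finite straight segment at perpendicular distance d = a/(2 tan(π/3)) = 0.06466 m from the centre, with end-angles ±π/3.
One side contributes B₁ = (μ₀I/4πd)·2 sin(π/3) = 2.26×10⁻⁵ T.
All 3 sides add in the same direction: B = 3 × 2.26×10⁻⁵ = 6.77×10⁻⁵ T.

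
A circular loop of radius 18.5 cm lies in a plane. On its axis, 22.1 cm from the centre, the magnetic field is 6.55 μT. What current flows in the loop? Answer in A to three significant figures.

I ≈ 7.29 A

On the axis of a loop, B = μ₀IR²/[2(R²+z²)^(3/2)], so I = 2B(R²+z²)^(3/2)/(μ₀R²).
R² + z² = 0.03422 + 0.04884 = 0.08307 m²; raised to 3/2 gives 2.39×10⁻² m³.
I = 2 × 6.55×10⁻⁶ × 2.39×10⁻² / (1.26×10⁻⁶ × 0.03422) = 7.29 A.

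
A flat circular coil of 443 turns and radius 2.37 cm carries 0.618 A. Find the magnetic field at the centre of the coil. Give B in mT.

For an N-turn flat coil, B = Nμ₀I/(2R) with R = 0.0237 m.
B = 443 × 1.64×10⁻⁵ T = 7.26×10⁻³ T.

B ≈ 7.26 mT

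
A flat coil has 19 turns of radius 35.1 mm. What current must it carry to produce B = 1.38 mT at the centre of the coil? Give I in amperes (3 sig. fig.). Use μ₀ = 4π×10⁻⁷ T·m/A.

For an N-turn coil, B = Nμ₀I/(2R) with R = 0.0351 m, so I = 2RB/(Nμ₀) = 2 × 0.0351 × 1.38×10⁻³ / (19 × 4π×10⁻⁷) = 4.06 A.

I ≈ 4.06 A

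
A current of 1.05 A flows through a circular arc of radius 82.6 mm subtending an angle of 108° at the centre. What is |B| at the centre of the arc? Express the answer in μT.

The Biot–Savart field of a circular arc at its centre is B = μ₀Iφ/(4πR), with φ = 1.885 rad.
B = (4π×10⁻⁷ × 1.05 × 1.885) / (4π × 0.0826) = 2.40×10⁻⁶ T.

B ≈ 2.40 μT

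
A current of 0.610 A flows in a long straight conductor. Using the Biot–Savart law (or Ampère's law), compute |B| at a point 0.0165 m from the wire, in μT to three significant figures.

For an infinitely long straight wire, B = μ₀I/(2πd).
B = (4π×10⁻⁷ × 0.610) / (2π × 0.0165) = 7.39×10⁻⁶ T.

B ≈ 7.39 μT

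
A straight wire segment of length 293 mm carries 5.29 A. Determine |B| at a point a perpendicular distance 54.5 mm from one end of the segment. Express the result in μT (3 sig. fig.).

B ≈ 9.54 μT

For a finite straight segment, B = (μ₀I/4πd)(sinθ₁ + sinθ₂), where θ₁, θ₂ are the angles from the perpendicular to each end.
The perpendicular foot is at one end, so the two end-offsets along the wire are 0 and L = 0.293 m.
sinθ₁ = 0/√(0²+0.0545²) = 0.0000; sinθ₂ = 0.293/√(0.293²+0.0545²) = 0.9831.
B = (4π×10⁻⁷ × 5.29) / (4π × 0.0545) × (0.0000 + 0.9831) = 9.54×10⁻⁶ T.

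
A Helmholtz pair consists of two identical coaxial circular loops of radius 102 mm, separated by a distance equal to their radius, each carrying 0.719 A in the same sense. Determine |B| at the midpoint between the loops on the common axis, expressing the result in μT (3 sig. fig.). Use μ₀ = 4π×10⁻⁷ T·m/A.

B ≈ 6.34 μT

Each loop contributes B = μ₀IR²/[2(R²+z²)^(3/2)] on the axis, with z measured from that loop.
Loop 1 (z = 0.051 m): B₁ = 3.17×10⁻⁶ T. Loop 2 (z = 0.051 m): B₂ = 3.17×10⁻⁶ T.
The fields add: B = B₁ + B₂ = 6.34×10⁻⁶ T.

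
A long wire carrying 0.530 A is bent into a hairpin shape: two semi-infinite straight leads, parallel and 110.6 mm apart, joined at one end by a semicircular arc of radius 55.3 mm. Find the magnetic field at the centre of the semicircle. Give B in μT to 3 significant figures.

The semicircular arc contributes B_arc = μ₀I·π/(4πR) = μ₀I/(4R) = 3.01×10⁻⁶ T.
Each semi-infinite lead is at perpendicular distance R = 0.0553 m from the centre, with the perpendicular foot at its near end, so it contributes μ₀I/(4πR); both point the same way, together 1.92×10⁻⁶ T.
Arc and leads all point the same direction: B = 3.01×10⁻⁶ + 1.92×10⁻⁶ = 4.93×10⁻⁶ T.

B ≈ 4.93 μT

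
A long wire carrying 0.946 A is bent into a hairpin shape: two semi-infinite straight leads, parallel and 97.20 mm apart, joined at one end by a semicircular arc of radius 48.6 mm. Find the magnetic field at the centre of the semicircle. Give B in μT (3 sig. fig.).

The semicircular arc contributes B_arc = μ₀I·π/(4πR) = μ₀I/(4R) = 6.12×10⁻⁶ T.
Each semi-infinite lead is at perpendicular distance R = 0.0486 m from the centre, with the perpendicular foot at its near end, so it contributes μ₀I/(4πR); both point the same way, together 3.89×10⁻⁶ T.
Arc and leads all point the same direction: B = 6.12×10⁻⁶ + 3.89×10⁻⁶ = 1.00×10⁻⁵ T.

B ≈ 10.0 μT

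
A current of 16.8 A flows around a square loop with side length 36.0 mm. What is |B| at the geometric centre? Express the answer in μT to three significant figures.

Each side is a finite straight segment at perpendicular distance d = a/(2 tan(π/4)) = 0.018 m from the centre, with end-angles ±π/4.
One side contributes B₁ = (μ₀I/4πd)·2 sin(π/4) = 1.32×10⁻⁴ T.
All 4 sides add in the same direction: B = 4 × 1.32×10⁻⁴ = 5.28×10⁻⁴ T.

B ≈ 528 μT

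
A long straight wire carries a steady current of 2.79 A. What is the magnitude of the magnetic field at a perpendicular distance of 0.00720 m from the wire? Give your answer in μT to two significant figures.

B ≈ 78 μT

For an infinitely long straight wire, B = μ₀I/(2πd).
B = (4π×10⁻⁷ × 2.79) / (2π × 0.0072) = 7.75×10⁻⁵ T.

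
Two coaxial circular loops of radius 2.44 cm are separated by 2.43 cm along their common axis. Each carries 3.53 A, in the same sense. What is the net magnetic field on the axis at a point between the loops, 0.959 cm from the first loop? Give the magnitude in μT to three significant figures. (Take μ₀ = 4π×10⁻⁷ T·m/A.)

B ≈ 130 μT

Each loop contributes B = μ₀IR²/[2(R²+z²)^(3/2)] on the axis, with z measured from that loop.
Loop 1 (z = 0.00959 m): B₁ = 7.33×10⁻⁵ T. Loop 2 (z = 0.01471 m): B₂ = 5.71×10⁻⁵ T.
The fields add: B = B₁ + B₂ = 1.30×10⁻⁴ T.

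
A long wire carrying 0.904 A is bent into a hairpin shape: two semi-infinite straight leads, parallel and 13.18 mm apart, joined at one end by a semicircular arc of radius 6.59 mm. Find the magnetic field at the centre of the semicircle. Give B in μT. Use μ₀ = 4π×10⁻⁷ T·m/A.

B ≈ 70.5 μT

The semicircular arc contributes B_arc = μ₀I·π/(4πR) = μ₀I/(4R) = 4.31×10⁻⁵ T.
Each semi-infinite lead is at perpendicular distance R = 0.00659 m from the centre, with the perpendicular foot at its near end, so it contributes μ₀I/(4πR); both point the same way, together 2.74×10⁻⁵ T.
Arc and leads all point the same direction: B = 4.31×10⁻⁵ + 2.74×10⁻⁵ = 7.05×10⁻⁵ T.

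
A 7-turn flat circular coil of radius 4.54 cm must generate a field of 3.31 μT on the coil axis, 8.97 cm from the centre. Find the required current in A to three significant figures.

I ≈ 0.371 A

For an N-turn coil, B = Nμ₀IR²/[2(R²+z²)^(3/2)] with R = 0.0454 m, z = 0.0897 m, so I = 2B(R²+z²)^(3/2)/(Nμ₀R²) = 2 × 3.31×10⁻⁶ × 1.02×10⁻³ / (7 × 4π×10⁻⁷ × 0.002061) = 0.371 A.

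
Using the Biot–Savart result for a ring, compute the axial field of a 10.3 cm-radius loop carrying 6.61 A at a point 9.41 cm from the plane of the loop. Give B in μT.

On the axis of a circular loop, B = μ₀IR² / [2(R²+z²)^(3/2)].
R² + z² = (0.103)² + (0.0941)² = 0.01946 m², and (R²+z²)^(3/2) = 2.72×10⁻³ m³.
B = (4π×10⁻⁷ × 6.61 × 0.01061) / (2 × 2.72×10⁻³) = 1.62×10⁻⁵ T.

B ≈ 16.2 μT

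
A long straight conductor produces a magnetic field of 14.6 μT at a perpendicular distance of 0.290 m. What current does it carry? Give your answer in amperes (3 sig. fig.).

I ≈ 21.2 A

For a long straight wire B = μ₀I/(2πd), so I = 2πdB/μ₀.
I = 2π × 0.29 × 1.46×10⁻⁵ / (4π×10⁻⁷) = 21.2 A.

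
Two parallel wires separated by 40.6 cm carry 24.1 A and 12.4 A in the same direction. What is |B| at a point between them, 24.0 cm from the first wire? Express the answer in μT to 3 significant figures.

B ≈ 5.14 μT

Each long wire gives B = μ₀I/(2πd). Distances are d₁ = 0.24 m and d₂ = 0.166 m.
B₁ = 2.01×10⁻⁵ T, B₂ = 1.49×10⁻⁵ T.
Between parallel currents the two contributions point in opposite directions, so they subtract. B = |B₁ − B₂| = |2.01×10⁻⁵ − 1.49×10⁻⁵| = 5.14×10⁻⁶ T.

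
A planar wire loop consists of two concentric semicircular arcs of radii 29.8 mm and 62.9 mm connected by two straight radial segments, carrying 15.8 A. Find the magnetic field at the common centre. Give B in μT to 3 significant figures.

The radial connectors point toward the centre, so dl × r̂ = 0 and they contribute nothing.
Each semicircle gives μ₀I/(4R): inner arc 1.67×10⁻⁴ T, outer arc 7.89×10⁻⁵ T.
The two arcs carry current in opposite angular senses, so their fields oppose: B = |1.67×10⁻⁴ − 7.89×10⁻⁵| = 8.77×10⁻⁵ T.

B ≈ 87.7 μT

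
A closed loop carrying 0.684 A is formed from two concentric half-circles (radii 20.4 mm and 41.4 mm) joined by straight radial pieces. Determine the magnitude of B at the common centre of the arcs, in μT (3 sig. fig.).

The radial connectors point toward the centre, so dl × r̂ = 0 and they contribute nothing.
Each semicircle gives μ₀I/(4R): inner arc 1.05×10⁻⁵ T, outer arc 5.19×10⁻⁶ T.
The two arcs carry current in opposite angular senses, so their fields oppose: B = |1.05×10⁻⁵ − 5.19×10⁻⁶| = 5.34×10⁻⁶ T.

B ≈ 5.34 μT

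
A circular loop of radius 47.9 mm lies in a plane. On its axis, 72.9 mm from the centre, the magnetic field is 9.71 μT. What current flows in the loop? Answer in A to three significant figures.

I ≈ 4.47 A

On the axis of a loop, B = μ₀IR²/[2(R²+z²)^(3/2)], so I = 2B(R²+z²)^(3/2)/(μ₀R²).
R² + z² = 0.002294 + 0.005314 = 0.007609 m²; raised to 3/2 gives 6.64×10⁻⁴ m³.
I = 2 × 9.71×10⁻⁶ × 6.64×10⁻⁴ / (1.26×10⁻⁶ × 0.002294) = 4.47 A.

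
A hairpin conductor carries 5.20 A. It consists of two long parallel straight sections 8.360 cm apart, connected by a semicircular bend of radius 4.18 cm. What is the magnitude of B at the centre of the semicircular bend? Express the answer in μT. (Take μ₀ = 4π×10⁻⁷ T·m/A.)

B ≈ 64.0 μT

The semicircular arc contributes B_arc = μ₀I·π/(4πR) = μ₀I/(4R) = 3.91×10⁻⁵ T.
Each semi-infinite lead is at perpendicular distance R = 0.0418 m from the centre, with the perpendicular foot at its near end, so it contributes μ₀I/(4πR); both point the same way, together 2.49×10⁻⁵ T.
Arc and leads all point the same direction: B = 3.91×10⁻⁵ + 2.49×10⁻⁵ = 6.40×10⁻⁵ T.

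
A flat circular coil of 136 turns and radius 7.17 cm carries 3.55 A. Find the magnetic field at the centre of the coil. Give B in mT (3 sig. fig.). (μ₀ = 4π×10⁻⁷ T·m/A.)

For an N-turn flat coil, B = Nμ₀I/(2R) with R = 0.0717 m.
B = 136 × 3.11×10⁻⁵ T = 4.23×10⁻³ T.

B ≈ 4.23 mT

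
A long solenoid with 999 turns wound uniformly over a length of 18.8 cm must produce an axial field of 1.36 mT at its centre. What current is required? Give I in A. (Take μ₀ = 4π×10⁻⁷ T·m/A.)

Inside a long solenoid B = μ₀nI with n = 5314 m⁻¹, so I = B/(μ₀n).
I = 1.36×10⁻³ / (4π×10⁻⁷ × 5314) = 0.204 A.

I ≈ 0.204 A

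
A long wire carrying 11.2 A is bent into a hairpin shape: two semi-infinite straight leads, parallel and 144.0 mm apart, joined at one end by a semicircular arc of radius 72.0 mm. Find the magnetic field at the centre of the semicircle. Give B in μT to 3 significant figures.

B ≈ 80.0 μT

The semicircular arc contributes B_arc = μ₀I·π/(4πR) = μ₀I/(4R) = 4.89×10⁻⁵ T.
Each semi-infinite lead is at perpendicular distance R = 0.072 m from the centre, with the perpendicular foot at its near end, so it contributes μ₀I/(4πR); both point the same way, together 3.11×10⁻⁵ T.
Arc and leads all point the same direction: B = 4.89×10⁻⁵ + 3.11×10⁻⁵ = 8.00×10⁻⁵ T.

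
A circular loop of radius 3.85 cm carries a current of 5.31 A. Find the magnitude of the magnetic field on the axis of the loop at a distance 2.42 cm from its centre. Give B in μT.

B ≈ 52.6 μT

On the axis of a circular loop, B = μ₀IR² / [2(R²+z²)^(3/2)].
R² + z² = (0.0385)² + (0.0242)² = 0.002068 m², and (R²+z²)^(3/2) = 9.40×10⁻⁵ m³.
B = (4π×10⁻⁷ × 5.31 × 0.001482) / (2 × 9.40×10⁻⁵) = 5.26×10⁻⁵ T.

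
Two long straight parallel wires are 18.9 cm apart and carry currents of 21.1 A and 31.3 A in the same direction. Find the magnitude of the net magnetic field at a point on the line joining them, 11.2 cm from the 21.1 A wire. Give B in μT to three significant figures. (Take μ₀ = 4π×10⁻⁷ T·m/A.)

B ≈ 43.6 μT

Each long wire gives B = μ₀I/(2πd). Distances are d₁ = 0.112 m and d₂ = 0.077 m.
B₁ = 3.77×10⁻⁵ T, B₂ = 8.13×10⁻⁵ T.
Between parallel currents the two contributions point in opposite directions, so they subtract. B = |B₁ − B₂| = |3.77×10⁻⁵ − 8.13×10⁻⁵| = 4.36×10⁻⁵ T.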